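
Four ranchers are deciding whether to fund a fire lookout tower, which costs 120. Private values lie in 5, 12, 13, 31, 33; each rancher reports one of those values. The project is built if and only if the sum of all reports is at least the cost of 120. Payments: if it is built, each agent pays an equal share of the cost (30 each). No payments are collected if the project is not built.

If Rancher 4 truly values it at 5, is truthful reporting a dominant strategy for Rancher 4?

Yes

Check each profile of the others' reports and compare truth against every alternative report.
Others report (5, 5, 5): truth gives 0, best alternative gives 0.
Others report (5, 5, 12): truth gives 0, best alternative gives 0.
Others report (5, 5, 13): truth gives 0, best alternative gives 0.
Others report (5, 5, 31): truth gives 0, best alternative gives 0.
Others report (5, 5, 33): truth gives 0, best alternative gives 0.
Others report (5, 12, 5): truth gives 0, best alternative gives 0.
(Remaining 119 profiles checked similarly; truth is weakly best in each.)
In every case the truthful report is at least as good as any alternative, so it is a dominant strategy.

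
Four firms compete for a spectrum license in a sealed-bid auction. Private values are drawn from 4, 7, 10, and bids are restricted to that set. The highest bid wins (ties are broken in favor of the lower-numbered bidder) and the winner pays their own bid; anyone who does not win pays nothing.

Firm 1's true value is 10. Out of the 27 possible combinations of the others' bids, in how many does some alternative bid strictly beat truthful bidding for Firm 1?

Others bid (4, 4, 4): truth gives 0; bid 4 gives 6 > 0. Violating.
Others bid (4, 4, 7): truth gives 0; bid 7 gives 3 > 0. Violating.
Others bid (4, 7, 4): truth gives 0; bid 7 gives 3 > 0. Violating.
Others bid (4, 7, 7): truth gives 0; bid 7 gives 3 > 0. Violating.
Others bid (4, 4, 10): truth gives 0; no alternative beats it.
Others bid (4, 7, 10): truth gives 0; no alternative beats it.
(Checking all 27 profiles: 8 have a profitable deviation, 19 do not.)

8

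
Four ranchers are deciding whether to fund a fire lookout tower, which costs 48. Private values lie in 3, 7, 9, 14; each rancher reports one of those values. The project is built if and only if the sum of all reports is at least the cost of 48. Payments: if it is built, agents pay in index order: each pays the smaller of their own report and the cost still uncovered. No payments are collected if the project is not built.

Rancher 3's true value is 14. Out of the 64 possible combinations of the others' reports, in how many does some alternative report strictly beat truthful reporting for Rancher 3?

Others report (14, 14, 14): truth gives 0; report 7 gives 7 > 0. Violating.
Others report (3, 3, 3): truth gives 0; no alternative beats it.
Others report (3, 3, 7): truth gives 0; no alternative beats it.
(Checking all 64 profiles: 1 has a profitable deviation, 63 do not.)

1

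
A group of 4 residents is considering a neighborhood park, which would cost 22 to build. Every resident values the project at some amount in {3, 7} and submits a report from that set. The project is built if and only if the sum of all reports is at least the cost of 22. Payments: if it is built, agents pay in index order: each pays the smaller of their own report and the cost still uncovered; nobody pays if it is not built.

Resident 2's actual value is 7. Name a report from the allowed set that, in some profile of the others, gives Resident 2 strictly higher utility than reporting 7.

3

Suppose Resident 1 reports 7, Resident 3 reports 7 and Resident 4 reports 7.
Report 7: project built, pays 7, utility 7 - 7 = 0.
Report 3: project built, pays 3, utility 7 - 3 = 4.
So reporting 3 beats truth here (4 > 0).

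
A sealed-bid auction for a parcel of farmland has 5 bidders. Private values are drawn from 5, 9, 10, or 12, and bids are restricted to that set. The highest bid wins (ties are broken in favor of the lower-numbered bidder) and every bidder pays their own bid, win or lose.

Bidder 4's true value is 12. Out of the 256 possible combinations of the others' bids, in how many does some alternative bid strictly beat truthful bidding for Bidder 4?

Others bid (5, 5, 5, 5): truth gives 0; bid 9 gives 3 > 0. Violating.
Others bid (5, 5, 5, 9): truth gives 0; bid 9 gives 3 > 0. Violating.
Others bid (5, 5, 5, 10): truth gives 0; bid 10 gives 2 > 0. Violating.
Others bid (5, 5, 9, 5): truth gives 0; bid 10 gives 2 > 0. Violating.
Others bid (5, 5, 5, 12): truth gives 0; no alternative beats it.
Others bid (5, 5, 9, 12): truth gives 0; no alternative beats it.
(Checking all 256 profiles: 172 have a profitable deviation, 84 do not.)

172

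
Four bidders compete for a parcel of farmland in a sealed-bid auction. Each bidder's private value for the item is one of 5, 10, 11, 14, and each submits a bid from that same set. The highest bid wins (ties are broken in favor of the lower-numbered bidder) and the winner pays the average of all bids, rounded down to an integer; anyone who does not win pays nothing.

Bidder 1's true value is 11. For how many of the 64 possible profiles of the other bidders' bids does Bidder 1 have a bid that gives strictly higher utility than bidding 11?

Others bid (5, 5, 5): truth gives 5; bid 5 gives 6 > 5. Violating.
Others bid (5, 5, 14): truth gives 0; bid 14 gives 2 > 0. Violating.
Others bid (5, 10, 10): truth gives 2; bid 10 gives 3 > 2. Violating.
Others bid (5, 10, 14): truth gives 0; bid 14 gives 1 > 0. Violating.
Others bid (5, 5, 10): truth gives 4; no alternative beats it.
Others bid (5, 5, 11): truth gives 3; no alternative beats it.
(Checking all 64 profiles: 13 have a profitable deviation, 51 do not.)

13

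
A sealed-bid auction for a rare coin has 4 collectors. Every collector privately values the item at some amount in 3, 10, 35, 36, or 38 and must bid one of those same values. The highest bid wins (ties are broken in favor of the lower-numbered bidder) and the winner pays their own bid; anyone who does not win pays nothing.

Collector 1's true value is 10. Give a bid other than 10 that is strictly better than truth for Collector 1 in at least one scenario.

3

Suppose Collector 2 bids 3, Collector 3 bids 3 and Collector 4 bids 3.
Bid 10: wins, pays 10, utility 10 - 10 = 0.
Bid 3: wins, pays 3, utility 10 - 3 = 7.
So bidding 3 beats truth here (7 > 0).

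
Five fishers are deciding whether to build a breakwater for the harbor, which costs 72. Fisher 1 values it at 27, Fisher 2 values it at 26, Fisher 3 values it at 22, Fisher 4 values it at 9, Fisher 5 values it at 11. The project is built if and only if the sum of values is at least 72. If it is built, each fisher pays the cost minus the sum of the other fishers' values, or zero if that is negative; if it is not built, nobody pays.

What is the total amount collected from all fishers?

Total value 95 ≥ cost 72, so it is built.
Fisher 1: others sum to 68; max(0, 72 - 68) = 4.
Fisher 2: others sum to 69; max(0, 72 - 69) = 3.
Fisher 3: others sum to 73; max(0, 72 - 73) = 0.
Fisher 4: others sum to 86; max(0, 72 - 86) = 0.
Fisher 5: others sum to 84; max(0, 72 - 84) = 0.
Total collected = 4 + 3 + 0 + 0 + 0 = 7.

7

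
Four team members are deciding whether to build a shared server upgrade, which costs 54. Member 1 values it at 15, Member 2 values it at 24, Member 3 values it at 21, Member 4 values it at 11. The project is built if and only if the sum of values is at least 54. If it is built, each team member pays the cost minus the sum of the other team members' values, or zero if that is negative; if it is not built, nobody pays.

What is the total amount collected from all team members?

Total value 71 ≥ cost 54, so it is built.
Member 1: others sum to 56; max(0, 54 - 56) = 0.
Member 2: others sum to 47; max(0, 54 - 47) = 7.
Member 3: others sum to 50; max(0, 54 - 50) = 4.
Member 4: others sum to 60; max(0, 54 - 60) = 0.
Total collected = 0 + 7 + 4 + 0 = 11.

11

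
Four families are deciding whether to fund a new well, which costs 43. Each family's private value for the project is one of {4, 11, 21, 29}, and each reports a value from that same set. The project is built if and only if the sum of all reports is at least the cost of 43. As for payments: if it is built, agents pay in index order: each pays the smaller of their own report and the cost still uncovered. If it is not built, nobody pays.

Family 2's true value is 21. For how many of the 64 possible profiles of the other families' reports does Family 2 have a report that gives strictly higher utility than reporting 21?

Others report (4, 4, 29): truth gives 0; report 11 gives 10 > 0. Violating.
Others report (4, 11, 21): truth gives 0; report 11 gives 10 > 0. Violating.
Others report (4, 11, 29): truth gives 0; report 4 gives 17 > 0. Violating.
Others report (4, 21, 11): truth gives 0; report 11 gives 10 > 0. Violating.
Others report (4, 4, 4): truth gives 0; no alternative beats it.
Others report (4, 4, 11): truth gives 0; no alternative beats it.
(Checking all 64 profiles: 54 have a profitable deviation, 10 do not.)

54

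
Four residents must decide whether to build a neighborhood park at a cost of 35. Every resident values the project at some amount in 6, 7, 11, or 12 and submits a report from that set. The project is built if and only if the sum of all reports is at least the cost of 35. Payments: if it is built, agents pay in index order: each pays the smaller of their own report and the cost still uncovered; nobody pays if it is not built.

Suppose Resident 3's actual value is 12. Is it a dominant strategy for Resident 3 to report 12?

No

Consider the case where Resident 1 reports 6, Resident 2 reports 6 and Resident 4 reports 12.
Truthful report 12: project built, pays 12, utility 12 - 12 = 0.
Report 11 instead: project built, pays 11, utility 12 - 11 = 1.
Since 1 > 0, reporting 11 is strictly better here, so truthful reporting is not dominant.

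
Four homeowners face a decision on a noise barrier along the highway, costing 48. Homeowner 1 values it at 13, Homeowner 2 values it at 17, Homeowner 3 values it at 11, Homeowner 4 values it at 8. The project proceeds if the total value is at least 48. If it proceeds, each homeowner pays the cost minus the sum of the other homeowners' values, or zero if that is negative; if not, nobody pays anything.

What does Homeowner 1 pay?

12

Total value 49 ≥ cost 48, so the project is built.
The other homeowners' values sum to 36.
Cost minus that sum is 48 - 36 = 12.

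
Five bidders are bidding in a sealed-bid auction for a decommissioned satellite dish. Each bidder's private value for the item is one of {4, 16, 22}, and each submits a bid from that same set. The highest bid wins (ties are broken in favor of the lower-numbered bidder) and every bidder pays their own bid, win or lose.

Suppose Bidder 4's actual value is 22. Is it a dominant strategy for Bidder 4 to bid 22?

Consider the case where Bidder 1 bids 4, Bidder 2 bids 4, Bidder 3 bids 4 and Bidder 5 bids 4.
Truthful bid 22: wins, pays 22, utility 22 - 22 = 0.
Bid 16 instead: wins, pays 16, utility 22 - 16 = 6.
Since 6 > 0, bidding 16 is strictly better here, so truthful bidding is not dominant.

No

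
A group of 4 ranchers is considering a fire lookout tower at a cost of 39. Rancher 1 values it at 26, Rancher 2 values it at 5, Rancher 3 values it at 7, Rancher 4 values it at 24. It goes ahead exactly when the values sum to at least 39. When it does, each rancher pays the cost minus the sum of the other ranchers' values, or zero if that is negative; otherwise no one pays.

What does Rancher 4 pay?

Total value 62 ≥ cost 39, so the project is built.
The other ranchers' values sum to 38.
Cost minus that sum is 39 - 38 = 1.

1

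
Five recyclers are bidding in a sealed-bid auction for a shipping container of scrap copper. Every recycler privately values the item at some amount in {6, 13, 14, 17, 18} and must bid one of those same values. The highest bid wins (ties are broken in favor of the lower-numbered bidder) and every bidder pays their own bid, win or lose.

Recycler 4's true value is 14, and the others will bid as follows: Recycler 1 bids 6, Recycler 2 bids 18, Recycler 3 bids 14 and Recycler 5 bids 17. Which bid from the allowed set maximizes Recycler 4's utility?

Bid 6: loses but pays 6, utility -6.
Bid 13: loses but pays 13, utility -13.
Bid 14: loses but pays 14, utility -14.
Bid 17: loses but pays 17, utility -17.
Bid 18: loses but pays 18, utility -18.
The best choice is 6 with utility -6.

6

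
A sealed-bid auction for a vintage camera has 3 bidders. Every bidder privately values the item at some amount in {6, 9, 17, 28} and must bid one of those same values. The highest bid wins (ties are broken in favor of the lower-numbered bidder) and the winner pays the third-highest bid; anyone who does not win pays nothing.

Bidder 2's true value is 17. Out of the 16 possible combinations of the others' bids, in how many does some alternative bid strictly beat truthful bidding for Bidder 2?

4

Others bid (6, 28): truth gives 0; bid 28 gives 11 > 0. Violating.
Others bid (9, 28): truth gives 0; bid 28 gives 8 > 0. Violating.
Others bid (17, 6): truth gives 0; bid 28 gives 11 > 0. Violating.
Others bid (17, 9): truth gives 0; bid 28 gives 8 > 0. Violating.
Others bid (6, 6): truth gives 11; no alternative beats it.
Others bid (6, 9): truth gives 11; no alternative beats it.
(Checking all 16 profiles: 4 have a profitable deviation, 12 do not.)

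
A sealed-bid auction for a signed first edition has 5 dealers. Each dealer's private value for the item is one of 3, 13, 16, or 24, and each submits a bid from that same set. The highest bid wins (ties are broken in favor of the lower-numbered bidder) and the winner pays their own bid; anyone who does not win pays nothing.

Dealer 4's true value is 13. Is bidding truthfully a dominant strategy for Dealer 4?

Check each profile of the others' bids and compare truth against every alternative bid.
Others bid (3, 3, 3, 3): truth gives 0, best alternative gives 0.
Others bid (3, 3, 3, 13): truth gives 0, best alternative gives 0.
Others bid (3, 3, 3, 16): truth gives 0, best alternative gives 0.
Others bid (3, 3, 3, 24): truth gives 0, best alternative gives 0.
Others bid (3, 3, 13, 3): truth gives 0, best alternative gives 0.
Others bid (3, 3, 13, 13): truth gives 0, best alternative gives 0.
(Remaining 250 profiles checked similarly; truth is weakly best in each.)
In every case the truthful bid is at least as good as any alternative, so it is a dominant strategy.

Yes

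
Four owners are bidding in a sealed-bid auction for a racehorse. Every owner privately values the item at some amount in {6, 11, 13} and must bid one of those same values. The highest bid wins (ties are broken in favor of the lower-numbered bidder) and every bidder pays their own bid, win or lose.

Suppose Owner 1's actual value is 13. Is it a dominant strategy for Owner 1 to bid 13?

No

Consider the case where Owner 2 bids 6, Owner 3 bids 6 and Owner 4 bids 6.
Truthful bid 13: wins, pays 13, utility 13 - 13 = 0.
Bid 6 instead: wins, pays 6, utility 13 - 6 = 7.
Since 7 > 0, bidding 6 is strictly better here, so truthful bidding is not dominant.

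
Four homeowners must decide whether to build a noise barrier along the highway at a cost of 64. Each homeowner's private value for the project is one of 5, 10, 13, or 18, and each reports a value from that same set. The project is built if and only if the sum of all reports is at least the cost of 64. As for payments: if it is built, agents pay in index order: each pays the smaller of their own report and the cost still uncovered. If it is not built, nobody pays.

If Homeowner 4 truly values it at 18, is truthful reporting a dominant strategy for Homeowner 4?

Yes

Check each profile of the others' reports and compare truth against every alternative report.
Others report (13, 18, 18): truth gives 3, best alternative gives 0.
Others report (18, 13, 18): truth gives 3, best alternative gives 0.
Others report (18, 18, 13): truth gives 3, best alternative gives 0.
Others report (18, 18, 18): truth gives 8, best alternative gives 8.
Others report (5, 5, 5): truth gives 0, best alternative gives 0.
Others report (5, 5, 10): truth gives 0, best alternative gives 0.
(Remaining 58 profiles checked similarly; truth is weakly best in each.)
In every case the truthful report is at least as good as any alternative, so it is a dominant strategy.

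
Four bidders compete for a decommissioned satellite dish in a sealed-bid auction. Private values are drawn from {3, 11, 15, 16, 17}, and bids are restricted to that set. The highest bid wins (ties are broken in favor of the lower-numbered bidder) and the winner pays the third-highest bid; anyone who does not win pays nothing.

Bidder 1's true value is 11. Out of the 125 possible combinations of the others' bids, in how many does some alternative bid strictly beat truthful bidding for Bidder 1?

Others bid (3, 3, 15): truth gives 0; bid 15 gives 8 > 0. Violating.
Others bid (3, 3, 16): truth gives 0; bid 16 gives 8 > 0. Violating.
Others bid (3, 3, 17): truth gives 0; bid 17 gives 8 > 0. Violating.
Others bid (3, 15, 3): truth gives 0; bid 15 gives 8 > 0. Violating.
Others bid (3, 3, 3): truth gives 8; no alternative beats it.
Others bid (3, 3, 11): truth gives 8; no alternative beats it.
(Checking all 125 profiles: 9 have a profitable deviation, 116 do not.)

9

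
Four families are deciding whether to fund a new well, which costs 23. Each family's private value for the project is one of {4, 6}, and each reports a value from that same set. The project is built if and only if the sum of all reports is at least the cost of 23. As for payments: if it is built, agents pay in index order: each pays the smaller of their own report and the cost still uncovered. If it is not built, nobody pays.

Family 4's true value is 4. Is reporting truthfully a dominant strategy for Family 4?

Yes

Check each profile of the others' reports and compare truth against every alternative report.
Others report (6, 6, 6): truth gives 0, best alternative gives -1.
Others report (4, 4, 4): truth gives 0, best alternative gives 0.
Others report (4, 4, 6): truth gives 0, best alternative gives 0.
Others report (4, 6, 4): truth gives 0, best alternative gives 0.
Others report (4, 6, 6): truth gives 0, best alternative gives 0.
Others report (6, 4, 4): truth gives 0, best alternative gives 0.
(Remaining 2 profiles checked similarly; truth is weakly best in each.)
In every case the truthful report is at least as good as any alternative, so it is a dominant strategy.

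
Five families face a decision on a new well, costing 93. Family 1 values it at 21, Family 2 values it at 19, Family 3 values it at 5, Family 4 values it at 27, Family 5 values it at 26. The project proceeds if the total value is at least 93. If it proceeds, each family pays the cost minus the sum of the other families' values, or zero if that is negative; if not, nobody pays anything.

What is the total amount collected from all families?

73

Total value 98 ≥ cost 93, so it is built.
Family 1: others sum to 77; max(0, 93 - 77) = 16.
Family 2: others sum to 79; max(0, 93 - 79) = 14.
Family 3: others sum to 93; max(0, 93 - 93) = 0.
Family 4: others sum to 71; max(0, 93 - 71) = 22.
Family 5: others sum to 72; max(0, 93 - 72) = 21.
Total collected = 16 + 14 + 0 + 22 + 21 = 73.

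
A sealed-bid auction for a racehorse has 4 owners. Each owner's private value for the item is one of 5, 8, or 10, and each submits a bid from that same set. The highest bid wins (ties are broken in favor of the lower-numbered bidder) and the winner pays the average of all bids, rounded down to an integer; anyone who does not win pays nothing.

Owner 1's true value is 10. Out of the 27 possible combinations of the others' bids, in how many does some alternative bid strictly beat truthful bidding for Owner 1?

4

Others bid (5, 5, 5): truth gives 4; bid 5 gives 5 > 4. Violating.
Others bid (5, 5, 8): truth gives 3; bid 8 gives 4 > 3. Violating.
Others bid (5, 8, 5): truth gives 3; bid 8 gives 4 > 3. Violating.
Others bid (8, 5, 5): truth gives 3; bid 8 gives 4 > 3. Violating.
Others bid (5, 5, 10): truth gives 3; no alternative beats it.
Others bid (5, 8, 8): truth gives 3; no alternative beats it.
(Checking all 27 profiles: 4 have a profitable deviation, 23 do not.)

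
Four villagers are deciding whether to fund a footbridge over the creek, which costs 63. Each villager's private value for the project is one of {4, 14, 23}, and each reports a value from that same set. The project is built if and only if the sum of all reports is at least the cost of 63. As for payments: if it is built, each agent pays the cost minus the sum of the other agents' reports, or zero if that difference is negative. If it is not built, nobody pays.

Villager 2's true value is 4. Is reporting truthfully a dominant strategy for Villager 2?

Check each profile of the others' reports and compare truth against every alternative report.
Others report (4, 23, 23): truth gives 0, best alternative gives -9.
Others report (23, 4, 23): truth gives 0, best alternative gives -9.
Others report (23, 23, 4): truth gives 0, best alternative gives -9.
Others report (14, 14, 23): truth gives 0, best alternative gives -8.
Others report (14, 23, 14): truth gives 0, best alternative gives -8.
Others report (23, 14, 14): truth gives 0, best alternative gives -8.
(Remaining 21 profiles checked similarly; truth is weakly best in each.)
In every case the truthful report is at least as good as any alternative, so it is a dominant strategy.

Yes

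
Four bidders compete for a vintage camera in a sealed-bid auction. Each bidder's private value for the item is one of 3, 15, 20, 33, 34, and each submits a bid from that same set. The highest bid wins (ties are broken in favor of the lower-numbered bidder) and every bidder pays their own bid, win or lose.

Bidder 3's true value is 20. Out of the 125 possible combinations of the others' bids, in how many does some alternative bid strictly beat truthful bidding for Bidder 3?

Others bid (3, 3, 3): truth gives 0; bid 15 gives 5 > 0. Violating.
Others bid (3, 3, 15): truth gives 0; bid 15 gives 5 > 0. Violating.
Others bid (3, 3, 33): truth gives -20; bid 3 gives -3 > -20. Violating.
Others bid (3, 3, 34): truth gives -20; bid 3 gives -3 > -20. Violating.
Others bid (3, 3, 20): truth gives 0; no alternative beats it.
Others bid (3, 15, 3): truth gives 0; no alternative beats it.
(Checking all 125 profiles: 115 have a profitable deviation, 10 do not.)

115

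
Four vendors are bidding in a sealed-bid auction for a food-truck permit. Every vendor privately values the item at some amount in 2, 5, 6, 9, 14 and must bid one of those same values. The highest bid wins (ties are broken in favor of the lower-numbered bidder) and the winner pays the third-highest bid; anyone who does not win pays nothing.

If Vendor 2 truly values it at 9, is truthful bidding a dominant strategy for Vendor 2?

No

Consider the case where Vendor 1 bids 2, Vendor 3 bids 2 and Vendor 4 bids 14.
Truthful bid 9: loses, pays 0, utility 0.
Bid 14 instead: wins, pays 2, utility 9 - 2 = 7.
Since 7 > 0, bidding 14 is strictly better here, so truthful bidding is not dominant.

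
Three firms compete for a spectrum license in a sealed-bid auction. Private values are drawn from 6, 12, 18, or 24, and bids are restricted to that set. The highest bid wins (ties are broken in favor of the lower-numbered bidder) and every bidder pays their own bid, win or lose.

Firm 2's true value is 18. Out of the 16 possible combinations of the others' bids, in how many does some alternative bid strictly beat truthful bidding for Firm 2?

Others bid (6, 6): truth gives 0; bid 12 gives 6 > 0. Violating.
Others bid (6, 12): truth gives 0; bid 12 gives 6 > 0. Violating.
Others bid (6, 24): truth gives -18; bid 6 gives -6 > -18. Violating.
Others bid (12, 24): truth gives -18; bid 6 gives -6 > -18. Violating.
Others bid (6, 18): truth gives 0; no alternative beats it.
Others bid (12, 6): truth gives 0; no alternative beats it.
(Checking all 16 profiles: 12 have a profitable deviation, 4 do not.)

12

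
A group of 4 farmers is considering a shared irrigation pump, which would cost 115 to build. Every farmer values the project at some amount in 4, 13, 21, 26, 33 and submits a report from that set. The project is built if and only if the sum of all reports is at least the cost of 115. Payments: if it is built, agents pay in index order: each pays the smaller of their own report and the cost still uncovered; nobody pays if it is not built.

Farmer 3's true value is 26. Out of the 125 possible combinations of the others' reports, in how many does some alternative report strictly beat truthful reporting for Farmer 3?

Others report (33, 33, 33): truth gives 0; report 21 gives 5 > 0. Violating.
Others report (4, 4, 4): truth gives 0; no alternative beats it.
Others report (4, 4, 13): truth gives 0; no alternative beats it.
(Checking all 125 profiles: 1 has a profitable deviation, 124 do not.)

1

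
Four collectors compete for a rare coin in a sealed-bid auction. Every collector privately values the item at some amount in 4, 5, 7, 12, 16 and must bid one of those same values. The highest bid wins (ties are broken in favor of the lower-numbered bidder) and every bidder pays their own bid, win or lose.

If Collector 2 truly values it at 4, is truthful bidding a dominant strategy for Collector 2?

No

Consider the case where Collector 1 bids 4, Collector 3 bids 4 and Collector 4 bids 4.
Truthful bid 4: loses but pays 4, utility -4.
Bid 5 instead: wins, pays 5, utility 4 - 5 = -1.
Since -1 > -4, bidding 5 is strictly better here, so truthful bidding is not dominant.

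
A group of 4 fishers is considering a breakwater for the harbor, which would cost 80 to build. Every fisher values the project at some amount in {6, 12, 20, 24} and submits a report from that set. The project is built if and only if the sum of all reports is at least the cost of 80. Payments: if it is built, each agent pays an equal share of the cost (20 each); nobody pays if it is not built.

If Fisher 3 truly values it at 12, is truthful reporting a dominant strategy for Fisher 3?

Consider the case where Fisher 1 reports 20, Fisher 2 reports 24 and Fisher 4 reports 24.
Truthful report 12: project built, pays 20, utility 12 - 20 = -8.
Report 6 instead: project not built, utility 0.
Since 0 > -8, reporting 6 is strictly better here, so truthful reporting is not dominant.

No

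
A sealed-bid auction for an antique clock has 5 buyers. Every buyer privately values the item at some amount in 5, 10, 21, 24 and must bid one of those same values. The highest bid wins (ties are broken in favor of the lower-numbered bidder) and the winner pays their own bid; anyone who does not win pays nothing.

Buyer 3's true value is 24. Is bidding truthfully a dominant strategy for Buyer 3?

Consider the case where Buyer 1 bids 5, Buyer 2 bids 5, Buyer 4 bids 5 and Buyer 5 bids 5.
Truthful bid 24: wins, pays 24, utility 24 - 24 = 0.
Bid 10 instead: wins, pays 10, utility 24 - 10 = 14.
Since 14 > 0, bidding 10 is strictly better here, so truthful bidding is not dominant.

No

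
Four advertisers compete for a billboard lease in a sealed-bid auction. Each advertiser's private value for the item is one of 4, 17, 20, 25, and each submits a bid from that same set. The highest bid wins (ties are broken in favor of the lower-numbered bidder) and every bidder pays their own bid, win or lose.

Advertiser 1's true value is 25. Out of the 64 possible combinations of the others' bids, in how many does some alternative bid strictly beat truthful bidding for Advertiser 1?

27

Others bid (4, 4, 4): truth gives 0; bid 4 gives 21 > 0. Violating.
Others bid (4, 4, 17): truth gives 0; bid 17 gives 8 > 0. Violating.
Others bid (4, 4, 20): truth gives 0; bid 20 gives 5 > 0. Violating.
Others bid (4, 17, 4): truth gives 0; bid 17 gives 8 > 0. Violating.
Others bid (4, 4, 25): truth gives 0; no alternative beats it.
Others bid (4, 17, 25): truth gives 0; no alternative beats it.
(Checking all 64 profiles: 27 have a profitable deviation, 37 do not.)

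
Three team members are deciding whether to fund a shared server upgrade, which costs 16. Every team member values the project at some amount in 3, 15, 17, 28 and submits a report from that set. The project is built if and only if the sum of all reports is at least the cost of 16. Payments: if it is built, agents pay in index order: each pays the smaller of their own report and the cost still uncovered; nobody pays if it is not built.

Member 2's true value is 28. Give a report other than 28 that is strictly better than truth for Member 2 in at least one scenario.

3

Suppose Member 1 reports 3 and Member 3 reports 15.
Report 28: project built, pays 13, utility 28 - 13 = 15.
Report 3: project built, pays 3, utility 28 - 3 = 25.
So reporting 3 beats truth here (25 > 15).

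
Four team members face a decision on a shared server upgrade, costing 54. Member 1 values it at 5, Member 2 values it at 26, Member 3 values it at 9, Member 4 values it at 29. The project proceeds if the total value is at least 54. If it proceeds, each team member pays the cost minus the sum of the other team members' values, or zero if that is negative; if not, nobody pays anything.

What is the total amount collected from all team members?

Total value 69 ≥ cost 54, so it is built.
Member 1: others sum to 64; max(0, 54 - 64) = 0.
Member 2: others sum to 43; max(0, 54 - 43) = 11.
Member 3: others sum to 60; max(0, 54 - 60) = 0.
Member 4: others sum to 40; max(0, 54 - 40) = 14.
Total collected = 0 + 11 + 0 + 14 = 25.

25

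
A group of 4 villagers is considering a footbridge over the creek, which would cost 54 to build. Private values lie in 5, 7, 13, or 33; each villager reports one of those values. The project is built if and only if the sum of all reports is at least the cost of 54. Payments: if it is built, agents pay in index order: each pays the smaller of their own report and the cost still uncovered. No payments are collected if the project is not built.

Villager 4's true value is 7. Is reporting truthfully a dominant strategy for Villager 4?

Check each profile of the others' reports and compare truth against every alternative report.
Others report (5, 33, 33): truth gives 7, best alternative gives 7.
Others report (7, 33, 33): truth gives 7, best alternative gives 7.
Others report (13, 13, 33): truth gives 7, best alternative gives 7.
Others report (13, 33, 13): truth gives 7, best alternative gives 7.
Others report (13, 33, 33): truth gives 7, best alternative gives 7.
Others report (33, 5, 33): truth gives 7, best alternative gives 7.
(Remaining 58 profiles checked similarly; truth is weakly best in each.)
In every case the truthful report is at least as good as any alternative, so it is a dominant strategy.

Yes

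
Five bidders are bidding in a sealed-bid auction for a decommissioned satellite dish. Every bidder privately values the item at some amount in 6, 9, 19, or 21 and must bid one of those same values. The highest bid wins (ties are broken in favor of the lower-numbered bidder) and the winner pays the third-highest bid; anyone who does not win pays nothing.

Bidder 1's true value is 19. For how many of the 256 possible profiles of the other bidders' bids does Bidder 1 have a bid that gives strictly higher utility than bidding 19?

32

Others bid (6, 6, 6, 21): truth gives 0; bid 21 gives 13 > 0. Violating.
Others bid (6, 6, 9, 21): truth gives 0; bid 21 gives 10 > 0. Violating.
Others bid (6, 6, 21, 6): truth gives 0; bid 21 gives 13 > 0. Violating.
Others bid (6, 6, 21, 9): truth gives 0; bid 21 gives 10 > 0. Violating.
Others bid (6, 6, 6, 6): truth gives 13; no alternative beats it.
Others bid (6, 6, 6, 9): truth gives 13; no alternative beats it.
(Checking all 256 profiles: 32 have a profitable deviation, 224 do not.)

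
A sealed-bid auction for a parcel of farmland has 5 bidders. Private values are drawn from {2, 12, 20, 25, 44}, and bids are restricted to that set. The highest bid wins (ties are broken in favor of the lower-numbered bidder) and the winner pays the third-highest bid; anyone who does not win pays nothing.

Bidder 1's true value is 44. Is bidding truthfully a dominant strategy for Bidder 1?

Yes

Check each profile of the others' bids and compare truth against every alternative bid.
Others bid (2, 2, 2, 44): truth gives 42, best alternative gives 0.
Others bid (2, 2, 44, 2): truth gives 42, best alternative gives 0.
Others bid (2, 44, 2, 2): truth gives 42, best alternative gives 0.
Others bid (44, 2, 2, 2): truth gives 42, best alternative gives 0.
Others bid (2, 2, 12, 44): truth gives 32, best alternative gives 0.
Others bid (2, 2, 44, 12): truth gives 32, best alternative gives 0.
(Remaining 619 profiles checked similarly; truth is weakly best in each.)
In every case the truthful bid is at least as good as any alternative, so it is a dominant strategy.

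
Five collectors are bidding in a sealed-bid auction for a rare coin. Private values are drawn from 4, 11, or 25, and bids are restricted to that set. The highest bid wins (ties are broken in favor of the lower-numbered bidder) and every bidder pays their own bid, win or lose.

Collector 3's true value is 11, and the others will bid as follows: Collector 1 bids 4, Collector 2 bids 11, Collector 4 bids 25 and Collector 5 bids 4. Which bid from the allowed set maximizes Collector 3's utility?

Bid 4: loses but pays 4, utility -4.
Bid 11: loses but pays 11, utility -11.
Bid 25: wins, pays 25, utility 11 - 25 = -14.
The best choice is 4 with utility -4.

4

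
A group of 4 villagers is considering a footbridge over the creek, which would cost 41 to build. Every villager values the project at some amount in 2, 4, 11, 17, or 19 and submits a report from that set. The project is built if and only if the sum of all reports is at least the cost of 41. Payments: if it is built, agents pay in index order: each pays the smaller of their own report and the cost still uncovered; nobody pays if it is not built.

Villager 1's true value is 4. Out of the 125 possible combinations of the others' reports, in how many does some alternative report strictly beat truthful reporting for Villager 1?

38

Others report (2, 19, 19): truth gives 0; report 2 gives 2 > 0. Violating.
Others report (4, 17, 19): truth gives 0; report 2 gives 2 > 0. Violating.
Others report (4, 19, 17): truth gives 0; report 2 gives 2 > 0. Violating.
Others report (4, 19, 19): truth gives 0; report 2 gives 2 > 0. Violating.
Others report (2, 2, 2): truth gives 0; no alternative beats it.
Others report (2, 2, 4): truth gives 0; no alternative beats it.
(Checking all 125 profiles: 38 have a profitable deviation, 87 do not.)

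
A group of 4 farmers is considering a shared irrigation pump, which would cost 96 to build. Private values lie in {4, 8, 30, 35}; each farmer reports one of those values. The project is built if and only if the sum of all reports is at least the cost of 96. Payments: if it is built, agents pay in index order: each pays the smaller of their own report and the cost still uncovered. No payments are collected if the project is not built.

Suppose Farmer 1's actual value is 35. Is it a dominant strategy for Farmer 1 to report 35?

No

Consider the case where Farmer 2 reports 4, Farmer 3 reports 30 and Farmer 4 reports 35.
Truthful report 35: project built, pays 35, utility 35 - 35 = 0.
Report 30 instead: project built, pays 30, utility 35 - 30 = 5.
Since 5 > 0, reporting 30 is strictly better here, so truthful reporting is not dominant.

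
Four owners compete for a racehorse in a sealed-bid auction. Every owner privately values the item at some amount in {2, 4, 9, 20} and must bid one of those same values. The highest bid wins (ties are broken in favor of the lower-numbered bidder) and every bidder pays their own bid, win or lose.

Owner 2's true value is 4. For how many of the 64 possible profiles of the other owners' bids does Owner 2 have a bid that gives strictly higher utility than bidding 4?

60

Others bid (2, 2, 9): truth gives -4; bid 2 gives -2 > -4. Violating.
Others bid (2, 2, 20): truth gives -4; bid 2 gives -2 > -4. Violating.
Others bid (2, 4, 9): truth gives -4; bid 2 gives -2 > -4. Violating.
Others bid (2, 4, 20): truth gives -4; bid 2 gives -2 > -4. Violating.
Others bid (2, 2, 2): truth gives 0; no alternative beats it.
Others bid (2, 2, 4): truth gives 0; no alternative beats it.
(Checking all 64 profiles: 60 have a profitable deviation, 4 do not.)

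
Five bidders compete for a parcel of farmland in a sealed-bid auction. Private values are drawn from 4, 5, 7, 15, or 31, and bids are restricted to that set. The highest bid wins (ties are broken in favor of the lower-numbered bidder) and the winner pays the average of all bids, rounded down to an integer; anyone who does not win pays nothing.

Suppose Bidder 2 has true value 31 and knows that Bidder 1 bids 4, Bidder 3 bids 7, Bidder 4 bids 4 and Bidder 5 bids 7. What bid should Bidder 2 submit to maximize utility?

7

Bid 4: loses, pays 0, utility 0.
Bid 5: loses, pays 0, utility 0.
Bid 7: wins, pays 5, utility 31 - 5 = 26.
Bid 15: wins, pays 7, utility 31 - 7 = 24.
Bid 31: wins, pays 10, utility 31 - 10 = 21.
The best choice is 7 with utility 26.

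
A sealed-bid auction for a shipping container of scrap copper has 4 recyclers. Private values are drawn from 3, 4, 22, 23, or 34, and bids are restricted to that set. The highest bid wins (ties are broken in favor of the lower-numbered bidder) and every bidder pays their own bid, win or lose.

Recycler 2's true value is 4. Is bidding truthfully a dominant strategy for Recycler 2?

No

Consider the case where Recycler 1 bids 3, Recycler 3 bids 3 and Recycler 4 bids 22.
Truthful bid 4: loses but pays 4, utility -4.
Bid 3 instead: loses but pays 3, utility -3.
Since -3 > -4, bidding 3 is strictly better here, so truthful bidding is not dominant.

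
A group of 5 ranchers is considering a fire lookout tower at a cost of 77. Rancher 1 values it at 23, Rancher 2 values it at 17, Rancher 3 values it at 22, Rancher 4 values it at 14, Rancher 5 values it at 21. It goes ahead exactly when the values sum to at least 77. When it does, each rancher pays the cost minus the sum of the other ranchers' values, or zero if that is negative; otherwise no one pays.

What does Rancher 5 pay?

1

Total value 97 ≥ cost 77, so the project is built.
The other ranchers' values sum to 76.
Cost minus that sum is 77 - 76 = 1.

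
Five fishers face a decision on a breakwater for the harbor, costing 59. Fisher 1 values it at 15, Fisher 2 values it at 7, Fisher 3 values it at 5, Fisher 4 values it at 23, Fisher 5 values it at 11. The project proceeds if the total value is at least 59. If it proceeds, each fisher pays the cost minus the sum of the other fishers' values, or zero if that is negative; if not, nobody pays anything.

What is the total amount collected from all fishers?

51

Total value 61 ≥ cost 59, so it is built.
Fisher 1: others sum to 46; max(0, 59 - 46) = 13.
Fisher 2: others sum to 54; max(0, 59 - 54) = 5.
Fisher 3: others sum to 56; max(0, 59 - 56) = 3.
Fisher 4: others sum to 38; max(0, 59 - 38) = 21.
Fisher 5: others sum to 50; max(0, 59 - 50) = 9.
Total collected = 13 + 5 + 3 + 21 + 9 = 51.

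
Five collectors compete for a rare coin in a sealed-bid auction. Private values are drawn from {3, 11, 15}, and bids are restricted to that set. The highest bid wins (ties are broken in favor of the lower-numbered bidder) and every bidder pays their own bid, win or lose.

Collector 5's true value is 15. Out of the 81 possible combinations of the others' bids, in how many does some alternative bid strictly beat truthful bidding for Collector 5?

66

Others bid (3, 3, 3, 3): truth gives 0; bid 11 gives 4 > 0. Violating.
Others bid (3, 3, 3, 15): truth gives -15; bid 3 gives -3 > -15. Violating.
Others bid (3, 3, 11, 15): truth gives -15; bid 3 gives -3 > -15. Violating.
Others bid (3, 3, 15, 3): truth gives -15; bid 3 gives -3 > -15. Violating.
Others bid (3, 3, 3, 11): truth gives 0; no alternative beats it.
Others bid (3, 3, 11, 3): truth gives 0; no alternative beats it.
(Checking all 81 profiles: 66 have a profitable deviation, 15 do not.)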